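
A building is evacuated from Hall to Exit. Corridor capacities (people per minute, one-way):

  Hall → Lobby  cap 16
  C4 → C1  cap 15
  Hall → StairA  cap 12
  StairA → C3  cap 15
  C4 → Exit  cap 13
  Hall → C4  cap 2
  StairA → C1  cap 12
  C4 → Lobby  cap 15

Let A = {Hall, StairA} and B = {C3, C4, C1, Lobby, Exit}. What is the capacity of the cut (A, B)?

45

Edges leaving {Hall, StairA}: Hall→C4 (2), Hall→Lobby (16), StairA→C3 (15), StairA→C1 (12).
Cut capacity = 2 + 16 + 15 + 12 = 45.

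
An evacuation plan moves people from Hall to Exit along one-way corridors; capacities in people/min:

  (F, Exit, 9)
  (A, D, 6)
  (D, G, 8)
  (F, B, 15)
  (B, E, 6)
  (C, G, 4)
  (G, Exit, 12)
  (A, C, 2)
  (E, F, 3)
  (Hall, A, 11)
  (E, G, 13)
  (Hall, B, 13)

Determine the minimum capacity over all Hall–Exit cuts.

14

Augment Hall→A→C→G→Exit: bottleneck 2, flow now 2.
Augment Hall→A→D→G→Exit: bottleneck 6, flow now 8.
Augment Hall→B→E→F→Exit: bottleneck 3, flow now 11.
Augment Hall→B→E→G→Exit: bottleneck 3, flow now 14.
No augmenting path remains; maximum flow = 14.
By max-flow min-cut, the minimum cut capacity equals the max flow.
In the residual graph, reachable from Hall: {Hall, A, B}.
Min-cut edges: A→C (2), A→D (6), B→E (6); capacity 2 + 6 + 6 = 14.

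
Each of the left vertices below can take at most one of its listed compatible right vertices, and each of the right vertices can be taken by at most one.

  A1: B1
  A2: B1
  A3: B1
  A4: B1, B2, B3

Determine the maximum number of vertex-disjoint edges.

2

Unit-capacity flow: source→left, listed edges, right→sink; max matching = max flow.
Augmenting path A1→B1 (+1); matched 1.
Augmenting path A4→B2 (+1); matched 2.
No augmenting path remains; maximum matching = 2.
König certificate: {A4, B1} is a vertex cover of size 2 (every listed pair touches it), so no matching can be larger.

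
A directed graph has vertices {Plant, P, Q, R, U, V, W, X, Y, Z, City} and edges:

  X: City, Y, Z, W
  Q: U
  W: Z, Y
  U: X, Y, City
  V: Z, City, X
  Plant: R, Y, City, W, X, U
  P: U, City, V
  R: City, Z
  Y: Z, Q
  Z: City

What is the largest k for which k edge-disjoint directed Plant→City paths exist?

Assign every edge capacity 1; by Menger, the answer equals the max flow.
Path Plant→City (+1); total 1.
Path Plant→R→City (+1); total 2.
Path Plant→U→City (+1); total 3.
Path Plant→X→City (+1); total 4.
Path Plant→W→Z→City (+1); total 5.
No residual Plant→City path; max flow = 5.
Certifying cut of size 5: {Plant→City, Plant→R, U→City, X→City, Z→City}.

5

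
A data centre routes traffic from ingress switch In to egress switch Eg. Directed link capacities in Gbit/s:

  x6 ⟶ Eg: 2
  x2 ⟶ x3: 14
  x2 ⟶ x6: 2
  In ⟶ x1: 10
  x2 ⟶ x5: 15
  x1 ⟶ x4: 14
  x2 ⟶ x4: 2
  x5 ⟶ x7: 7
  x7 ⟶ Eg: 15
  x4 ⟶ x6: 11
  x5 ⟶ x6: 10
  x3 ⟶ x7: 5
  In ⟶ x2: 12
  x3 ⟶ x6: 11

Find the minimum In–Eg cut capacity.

Augment In→x2→x6→Eg: bottleneck 2, flow now 2.
Augment In→x2→x3→x7→Eg: bottleneck 5, flow now 7.
Augment In→x2→x5→x7→Eg: bottleneck 5, flow now 12.
Augment In→x1→x4→x6→x2→x5→x7→Eg: bottleneck 2, flow now 14. (uses reverse residual edge)
No augmenting path remains; maximum flow = 14.
By max-flow min-cut, the minimum cut capacity equals the max flow.
In the residual graph, reachable from In: {In, x1, x4, x6}.
Min-cut edges: In→x2 (12), x6→Eg (2); capacity 12 + 2 = 14.

14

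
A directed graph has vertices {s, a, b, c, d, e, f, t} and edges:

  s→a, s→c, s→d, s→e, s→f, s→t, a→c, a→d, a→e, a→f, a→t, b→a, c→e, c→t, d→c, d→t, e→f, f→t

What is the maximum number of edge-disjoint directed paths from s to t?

Assign every edge capacity 1; by Menger, the answer equals the max flow.
Path s→t (+1); total 1.
Path s→a→t (+1); total 2.
Path s→c→t (+1); total 3.
Path s→d→t (+1); total 4.
Path s→f→t (+1); total 5.
No residual s→t path; max flow = 5.
Certifying cut of size 5: {f→t, s→a, s→c, s→d, s→t}.

5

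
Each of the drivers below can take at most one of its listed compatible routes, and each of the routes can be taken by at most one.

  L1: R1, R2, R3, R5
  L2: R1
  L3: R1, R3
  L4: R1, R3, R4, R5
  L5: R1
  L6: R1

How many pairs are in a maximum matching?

Unit-capacity flow: source→left, listed edges, right→sink; max matching = max flow.
Augmenting path L1→R1 (+1); matched 1.
Augmenting path L3→R3 (+1); matched 2.
Augmenting path L4→R4 (+1); matched 3.
Augmenting path L2→R1→L1→R2 (+1); matched 4.
No augmenting path remains; maximum matching = 4.
König certificate: {L1, L3, L4, R1} is a vertex cover of size 4 (every listed pair touches it), so no matching can be larger.

4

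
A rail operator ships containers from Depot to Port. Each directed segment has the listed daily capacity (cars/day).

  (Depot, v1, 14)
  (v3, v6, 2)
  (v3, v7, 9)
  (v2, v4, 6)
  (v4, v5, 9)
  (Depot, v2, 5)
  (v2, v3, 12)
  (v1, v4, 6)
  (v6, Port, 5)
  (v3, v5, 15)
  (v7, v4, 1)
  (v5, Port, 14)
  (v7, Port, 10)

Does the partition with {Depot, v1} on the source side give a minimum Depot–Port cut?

Given cut capacity: 5 + 6 = 11.
Augment Depot→v1→v4→v5→Port: bottleneck 6, flow now 6.
Augment Depot→v2→v3→v5→Port: bottleneck 5, flow now 11.
No augmenting path remains; maximum flow = 11.
Cut capacity 11 equals the max flow, so it is a minimum cut.

Yes — it is a minimum cut (capacity 11).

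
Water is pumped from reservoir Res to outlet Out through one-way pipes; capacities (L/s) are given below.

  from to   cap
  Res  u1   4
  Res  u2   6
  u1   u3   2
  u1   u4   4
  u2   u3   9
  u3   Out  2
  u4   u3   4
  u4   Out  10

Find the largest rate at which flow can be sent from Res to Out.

Augment Res→u1→u3→Out: bottleneck 2, flow now 2.
Augment Res→u1→u4→Out: bottleneck 2, flow now 4.
Augment Res→u2→u3→u1→u4→Out: bottleneck 2, flow now 6. (uses reverse residual edge)
No augmenting path remains; maximum flow = 6.
In the residual graph, reachable from Res: {Res, u2, u3}.
Min-cut edges: Res→u1 (4), u3→Out (2); capacity 4 + 2 = 6.
This cut is saturated, so no flow can exceed 6.

6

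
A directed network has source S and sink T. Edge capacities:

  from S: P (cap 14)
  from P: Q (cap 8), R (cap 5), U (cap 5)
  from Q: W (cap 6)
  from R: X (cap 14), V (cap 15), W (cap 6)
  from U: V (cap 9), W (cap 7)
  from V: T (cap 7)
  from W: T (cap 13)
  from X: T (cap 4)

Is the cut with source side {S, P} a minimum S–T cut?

Given cut capacity: 8 + 5 + 5 = 18.
Augment S→P→Q→W→T: bottleneck 6, flow now 6.
Augment S→P→R→V→T: bottleneck 5, flow now 11.
Augment S→P→U→V→T: bottleneck 2, flow now 13.
Augment S→P→U→W→T: bottleneck 1, flow now 14.
No augmenting path remains; maximum flow = 14.
In the residual graph, reachable from S: {S}.
Min-cut edges: S→P (14); capacity 14 = 14.
Cut capacity 18 exceeds the max flow 14, so it is not minimum.

No — its capacity is 18, but the minimum cut has capacity 14.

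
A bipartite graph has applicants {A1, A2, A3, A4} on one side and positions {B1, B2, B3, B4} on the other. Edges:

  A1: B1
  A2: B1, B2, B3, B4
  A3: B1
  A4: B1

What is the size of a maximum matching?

Unit-capacity flow: source→left, listed edges, right→sink; max matching = max flow.
Augmenting path A1→B1 (+1); matched 1.
Augmenting path A2→B2 (+1); matched 2.
No augmenting path remains; maximum matching = 2.
König certificate: {A2, B1} is a vertex cover of size 2 (every listed pair touches it), so no matching can be larger.

2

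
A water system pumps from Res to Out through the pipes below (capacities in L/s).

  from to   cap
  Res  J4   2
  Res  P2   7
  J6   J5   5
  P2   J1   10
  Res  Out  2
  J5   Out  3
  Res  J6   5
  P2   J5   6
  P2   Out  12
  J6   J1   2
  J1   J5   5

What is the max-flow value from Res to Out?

Augment Res→Out: bottleneck 2, flow now 2.
Augment Res→P2→Out: bottleneck 7, flow now 9.
Augment Res→J6→J5→Out: bottleneck 3, flow now 12.
No augmenting path remains; maximum flow = 12.
In the residual graph, reachable from Res: {Res, J6, J1, J4, J5}.
Min-cut edges: Res→P2 (7), Res→Out (2), J5→Out (3); capacity 7 + 2 + 3 = 12.
This cut is saturated, so no flow can exceed 12.

12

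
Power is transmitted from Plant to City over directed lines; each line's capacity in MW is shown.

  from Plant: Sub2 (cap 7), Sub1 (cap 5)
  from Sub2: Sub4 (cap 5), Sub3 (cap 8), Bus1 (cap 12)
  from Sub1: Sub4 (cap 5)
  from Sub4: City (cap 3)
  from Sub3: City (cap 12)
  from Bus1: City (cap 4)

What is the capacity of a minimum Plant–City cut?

Augment Plant→Sub2→Sub4→City: bottleneck 3, flow now 3.
Augment Plant→Sub2→Sub3→City: bottleneck 4, flow now 7.
Augment Plant→Sub1→Sub4→Sub2→Sub3→City: bottleneck 3, flow now 10. (uses reverse residual edge)
No augmenting path remains; maximum flow = 10.
By max-flow min-cut, the minimum cut capacity equals the max flow.
In the residual graph, reachable from Plant: {Plant, Sub1, Sub4}.
Min-cut edges: Plant→Sub2 (7), Sub4→City (3); capacity 7 + 3 = 10.

10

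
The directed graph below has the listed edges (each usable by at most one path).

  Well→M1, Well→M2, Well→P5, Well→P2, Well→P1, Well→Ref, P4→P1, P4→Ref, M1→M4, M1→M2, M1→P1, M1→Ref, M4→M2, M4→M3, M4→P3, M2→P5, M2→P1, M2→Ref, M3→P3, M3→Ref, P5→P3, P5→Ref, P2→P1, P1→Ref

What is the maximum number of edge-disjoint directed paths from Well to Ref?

5

Assign every edge capacity 1; by Menger, the answer equals the max flow.
Path Well→Ref (+1); total 1.
Path Well→M1→Ref (+1); total 2.
Path Well→M2→Ref (+1); total 3.
Path Well→P5→Ref (+1); total 4.
Path Well→P1→Ref (+1); total 5.
No residual Well→Ref path; max flow = 5.
Certifying cut of size 5: {P1→Ref, Well→M1, Well→M2, Well→P5, Well→Ref}.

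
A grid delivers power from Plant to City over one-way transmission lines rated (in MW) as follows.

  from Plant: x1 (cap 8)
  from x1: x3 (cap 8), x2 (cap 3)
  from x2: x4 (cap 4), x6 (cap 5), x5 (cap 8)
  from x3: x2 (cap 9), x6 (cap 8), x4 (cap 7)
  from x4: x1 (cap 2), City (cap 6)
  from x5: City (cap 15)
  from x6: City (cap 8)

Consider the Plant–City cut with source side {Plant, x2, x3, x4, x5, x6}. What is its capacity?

Edges leaving {Plant, x2, x3, x4, x5, x6}: Plant→x1 (8), x4→x1 (2), x4→City (6), x5→City (15), x6→City (8).
Cut capacity = 8 + 2 + 6 + 15 + 8 = 39.

39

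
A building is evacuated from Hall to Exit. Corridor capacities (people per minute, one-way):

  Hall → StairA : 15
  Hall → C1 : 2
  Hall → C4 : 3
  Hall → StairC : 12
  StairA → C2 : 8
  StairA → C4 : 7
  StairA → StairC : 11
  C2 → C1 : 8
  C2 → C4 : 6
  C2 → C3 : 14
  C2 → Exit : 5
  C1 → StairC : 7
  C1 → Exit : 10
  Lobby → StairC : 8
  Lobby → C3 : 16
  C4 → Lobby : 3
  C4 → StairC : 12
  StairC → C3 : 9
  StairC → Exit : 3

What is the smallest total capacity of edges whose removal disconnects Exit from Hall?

13

Augment Hall→C1→Exit: bottleneck 2, flow now 2.
Augment Hall→StairC→Exit: bottleneck 3, flow now 5.
Augment Hall→StairA→C2→Exit: bottleneck 5, flow now 10.
Augment Hall→StairA→C2→C1→Exit: bottleneck 3, flow now 13.
No augmenting path remains; maximum flow = 13.
By max-flow min-cut, the minimum cut capacity equals the max flow.
In the residual graph, reachable from Hall: {Hall, StairA, Lobby, C4, StairC, C3}.
Min-cut edges: Hall→C1 (2), StairA→C2 (8), StairC→Exit (3); capacity 2 + 8 + 3 = 13.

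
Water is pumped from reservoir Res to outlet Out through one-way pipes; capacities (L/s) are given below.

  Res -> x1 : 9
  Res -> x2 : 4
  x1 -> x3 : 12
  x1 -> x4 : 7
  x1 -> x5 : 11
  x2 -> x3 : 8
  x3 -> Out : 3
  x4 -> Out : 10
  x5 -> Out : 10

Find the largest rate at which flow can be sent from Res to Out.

Augment Res→x1→x3→Out: bottleneck 3, flow now 3.
Augment Res→x1→x4→Out: bottleneck 6, flow now 9.
Augment Res→x2→x3→x1→x4→Out: bottleneck 1, flow now 10. (uses reverse residual edge)
Augment Res→x2→x3→x1→x5→Out: bottleneck 2, flow now 12. (uses reverse residual edge)
No augmenting path remains; maximum flow = 12.
In the residual graph, reachable from Res: {Res, x2, x3}.
Min-cut edges: Res→x1 (9), x3→Out (3); capacity 9 + 3 = 12.
This cut is saturated, so no flow can exceed 12.

12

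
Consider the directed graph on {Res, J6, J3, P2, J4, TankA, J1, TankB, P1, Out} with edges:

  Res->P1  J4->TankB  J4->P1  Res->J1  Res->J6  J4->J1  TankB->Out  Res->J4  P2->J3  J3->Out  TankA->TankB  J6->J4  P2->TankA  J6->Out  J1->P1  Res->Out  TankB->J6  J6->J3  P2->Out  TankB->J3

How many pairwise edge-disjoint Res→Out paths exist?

3

Assign every edge capacity 1; by Menger, the answer equals the max flow.
Path Res→Out (+1); total 1.
Path Res→J6→Out (+1); total 2.
Path Res→J4→TankB→Out (+1); total 3.
No residual Res→Out path; max flow = 3.
Certifying cut of size 3: {Res→J4, Res→J6, Res→Out}.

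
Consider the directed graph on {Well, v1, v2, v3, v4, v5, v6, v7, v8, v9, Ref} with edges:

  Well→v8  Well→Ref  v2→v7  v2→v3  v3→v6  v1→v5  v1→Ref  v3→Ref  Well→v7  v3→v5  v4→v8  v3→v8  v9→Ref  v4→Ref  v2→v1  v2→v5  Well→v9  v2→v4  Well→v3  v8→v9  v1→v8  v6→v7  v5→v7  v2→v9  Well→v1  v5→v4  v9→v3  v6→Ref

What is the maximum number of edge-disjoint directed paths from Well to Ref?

Assign every edge capacity 1; by Menger, the answer equals the max flow.
Path Well→Ref (+1); total 1.
Path Well→v1→Ref (+1); total 2.
Path Well→v3→Ref (+1); total 3.
Path Well→v9→Ref (+1); total 4.
Path Well→v8→v9→v3→v6→Ref (+1); total 5.
No residual Well→Ref path; max flow = 5.
Certifying cut of size 5: {Well→Ref, Well→v1, Well→v3, Well→v8, Well→v9}.

5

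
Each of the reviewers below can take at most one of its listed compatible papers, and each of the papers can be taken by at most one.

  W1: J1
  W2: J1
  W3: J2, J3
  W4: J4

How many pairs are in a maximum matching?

Unit-capacity flow: source→left, listed edges, right→sink; max matching = max flow.
Augmenting path W1→J1 (+1); matched 1.
Augmenting path W3→J2 (+1); matched 2.
Augmenting path W4→J4 (+1); matched 3.
No augmenting path remains; maximum matching = 3.
König certificate: {W3, W4, J1} is a vertex cover of size 3 (every listed pair touches it), so no matching can be larger.

3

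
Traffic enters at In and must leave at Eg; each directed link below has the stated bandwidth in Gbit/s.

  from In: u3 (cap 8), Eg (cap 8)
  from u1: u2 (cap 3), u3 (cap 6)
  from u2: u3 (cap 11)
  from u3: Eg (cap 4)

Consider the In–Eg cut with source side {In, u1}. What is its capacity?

25

Edges leaving {In, u1}: In→u3 (8), In→Eg (8), u1→u2 (3), u1→u3 (6).
Cut capacity = 8 + 8 + 3 + 6 = 25.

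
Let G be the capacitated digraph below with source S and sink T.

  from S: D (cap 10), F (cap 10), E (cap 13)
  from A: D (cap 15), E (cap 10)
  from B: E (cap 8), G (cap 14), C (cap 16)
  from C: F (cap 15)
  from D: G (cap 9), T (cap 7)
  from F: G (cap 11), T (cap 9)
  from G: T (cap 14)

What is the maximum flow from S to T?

20

Augment S→D→T: bottleneck 7, flow now 7.
Augment S→F→T: bottleneck 9, flow now 16.
Augment S→D→G→T: bottleneck 3, flow now 19.
Augment S→F→G→T: bottleneck 1, flow now 20.
No augmenting path remains; maximum flow = 20.
In the residual graph, reachable from S: {S, E}.
Min-cut edges: S→D (10), S→F (10); capacity 10 + 10 = 20.
This cut is saturated, so no flow can exceed 20.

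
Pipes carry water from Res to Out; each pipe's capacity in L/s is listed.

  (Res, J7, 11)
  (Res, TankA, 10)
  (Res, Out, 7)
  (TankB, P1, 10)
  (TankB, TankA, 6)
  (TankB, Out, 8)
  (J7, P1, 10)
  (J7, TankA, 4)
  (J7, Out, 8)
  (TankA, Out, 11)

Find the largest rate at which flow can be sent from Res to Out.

26

Augment Res→Out: bottleneck 7, flow now 7.
Augment Res→J7→Out: bottleneck 8, flow now 15.
Augment Res→TankA→Out: bottleneck 10, flow now 25.
Augment Res→J7→TankA→Out: bottleneck 1, flow now 26.
No augmenting path remains; maximum flow = 26.
In the residual graph, reachable from Res: {Res, J7, P1, TankA}.
Min-cut edges: Res→Out (7), J7→Out (8), TankA→Out (11); capacity 7 + 8 + 11 = 26.
This cut is saturated, so no flow can exceed 26.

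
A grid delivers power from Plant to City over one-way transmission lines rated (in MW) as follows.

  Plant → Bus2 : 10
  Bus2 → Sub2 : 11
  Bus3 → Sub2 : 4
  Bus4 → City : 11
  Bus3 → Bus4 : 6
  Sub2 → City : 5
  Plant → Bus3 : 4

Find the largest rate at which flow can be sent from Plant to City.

Augment Plant→Bus3→Sub2→City: bottleneck 4, flow now 4.
Augment Plant→Bus2→Sub2→City: bottleneck 1, flow now 5.
Augment Plant→Bus2→Sub2→Bus3→Bus4→City: bottleneck 4, flow now 9. (uses reverse residual edge)
No augmenting path remains; maximum flow = 9.
In the residual graph, reachable from Plant: {Plant, Bus2, Sub2}.
Min-cut edges: Plant→Bus3 (4), Sub2→City (5); capacity 4 + 5 = 9.
This cut is saturated, so no flow can exceed 9.

9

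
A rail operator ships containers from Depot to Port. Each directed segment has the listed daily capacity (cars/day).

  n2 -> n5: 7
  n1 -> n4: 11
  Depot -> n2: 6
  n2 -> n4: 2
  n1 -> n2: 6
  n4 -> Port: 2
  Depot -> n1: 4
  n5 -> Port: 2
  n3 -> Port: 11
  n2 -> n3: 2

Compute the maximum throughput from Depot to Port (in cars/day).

6

Augment Depot→n1→n4→Port: bottleneck 2, flow now 2.
Augment Depot→n2→n3→Port: bottleneck 2, flow now 4.
Augment Depot→n2→n5→Port: bottleneck 2, flow now 6.
No augmenting path remains; maximum flow = 6.
In the residual graph, reachable from Depot: {Depot, n1, n2, n4, n5}.
Min-cut edges: n2→n3 (2), n4→Port (2), n5→Port (2); capacity 2 + 2 + 2 = 6.
This cut is saturated, so no flow can exceed 6.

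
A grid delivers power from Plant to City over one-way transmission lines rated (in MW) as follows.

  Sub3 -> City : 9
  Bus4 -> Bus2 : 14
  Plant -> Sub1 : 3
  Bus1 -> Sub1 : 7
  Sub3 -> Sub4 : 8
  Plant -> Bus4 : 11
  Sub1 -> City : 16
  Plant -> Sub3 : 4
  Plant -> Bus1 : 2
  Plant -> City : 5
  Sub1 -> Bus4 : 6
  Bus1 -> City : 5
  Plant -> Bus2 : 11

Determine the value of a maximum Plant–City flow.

Augment Plant→City: bottleneck 5, flow now 5.
Augment Plant→Bus1→City: bottleneck 2, flow now 7.
Augment Plant→Sub3→City: bottleneck 4, flow now 11.
Augment Plant→Sub1→City: bottleneck 3, flow now 14.
No augmenting path remains; maximum flow = 14.
In the residual graph, reachable from Plant: {Plant, Bus4, Bus2}.
Min-cut edges: Plant→Bus1 (2), Plant→Sub3 (4), Plant→Sub1 (3), Plant→City (5); capacity 2 + 4 + 3 + 5 = 14.
This cut is saturated, so no flow can exceed 14.

14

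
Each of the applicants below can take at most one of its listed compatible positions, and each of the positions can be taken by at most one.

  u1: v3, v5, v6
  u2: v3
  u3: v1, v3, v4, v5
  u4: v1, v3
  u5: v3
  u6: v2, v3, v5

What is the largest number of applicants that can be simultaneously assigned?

5

Unit-capacity flow: source→left, listed edges, right→sink; max matching = max flow.
Augmenting path u1→v3 (+1); matched 1.
Augmenting path u3→v1 (+1); matched 2.
Augmenting path u6→v2 (+1); matched 3.
Augmenting path u2→v3→u1→v5 (+1); matched 4.
Augmenting path u4→v1→u3→v4 (+1); matched 5.
No augmenting path remains; maximum matching = 5.
König certificate: {u1, u3, u4, u6, v3} is a vertex cover of size 5 (every listed pair touches it), so no matching can be larger.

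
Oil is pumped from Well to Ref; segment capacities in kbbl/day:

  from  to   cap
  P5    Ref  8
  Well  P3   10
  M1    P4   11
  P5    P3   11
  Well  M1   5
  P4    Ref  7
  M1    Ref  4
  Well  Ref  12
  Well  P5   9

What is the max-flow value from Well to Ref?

25

Augment Well→Ref: bottleneck 12, flow now 12.
Augment Well→M1→Ref: bottleneck 4, flow now 16.
Augment Well→P5→Ref: bottleneck 8, flow now 24.
Augment Well→M1→P4→Ref: bottleneck 1, flow now 25.
No augmenting path remains; maximum flow = 25.
In the residual graph, reachable from Well: {Well, P5, P3}.
Min-cut edges: Well→M1 (5), Well→Ref (12), P5→Ref (8); capacity 5 + 12 + 8 = 25.
This cut is saturated, so no flow can exceed 25.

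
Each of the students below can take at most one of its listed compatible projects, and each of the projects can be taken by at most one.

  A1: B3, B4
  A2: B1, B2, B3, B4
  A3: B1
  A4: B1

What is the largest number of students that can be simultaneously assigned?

3

Unit-capacity flow: source→left, listed edges, right→sink; max matching = max flow.
Augmenting path A1→B3 (+1); matched 1.
Augmenting path A2→B1 (+1); matched 2.
Augmenting path A3→B1→A2→B2 (+1); matched 3.
No augmenting path remains; maximum matching = 3.
König certificate: {A1, A2, B1} is a vertex cover of size 3 (every listed pair touches it), so no matching can be larger.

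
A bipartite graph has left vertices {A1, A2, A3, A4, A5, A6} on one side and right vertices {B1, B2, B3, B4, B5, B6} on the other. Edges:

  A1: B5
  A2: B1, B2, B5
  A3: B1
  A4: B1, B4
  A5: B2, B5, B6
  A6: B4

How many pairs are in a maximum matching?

Unit-capacity flow: source→left, listed edges, right→sink; max matching = max flow.
Augmenting path A1→B5 (+1); matched 1.
Augmenting path A2→B1 (+1); matched 2.
Augmenting path A4→B4 (+1); matched 3.
Augmenting path A5→B2 (+1); matched 4.
Augmenting path A3→B1→A2→B2→A5→B6 (+1); matched 5.
No augmenting path remains; maximum matching = 5.
König certificate: {A1, A2, A5, B1, B4} is a vertex cover of size 5 (every listed pair touches it), so no matching can be larger.

5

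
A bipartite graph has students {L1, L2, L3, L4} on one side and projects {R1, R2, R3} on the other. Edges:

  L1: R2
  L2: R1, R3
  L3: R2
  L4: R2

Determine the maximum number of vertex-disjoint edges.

Unit-capacity flow: source→left, listed edges, right→sink; max matching = max flow.
Augmenting path L1→R2 (+1); matched 1.
Augmenting path L2→R1 (+1); matched 2.
No augmenting path remains; maximum matching = 2.
König certificate: {L2, R2} is a vertex cover of size 2 (every listed pair touches it), so no matching can be larger.

2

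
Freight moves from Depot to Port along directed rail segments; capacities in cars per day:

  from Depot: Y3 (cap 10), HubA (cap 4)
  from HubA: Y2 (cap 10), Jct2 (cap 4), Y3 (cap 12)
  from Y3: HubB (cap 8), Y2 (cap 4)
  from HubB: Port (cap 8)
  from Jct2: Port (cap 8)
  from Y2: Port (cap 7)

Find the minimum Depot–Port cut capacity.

14

Augment Depot→HubA→Jct2→Port: bottleneck 4, flow now 4.
Augment Depot→Y3→HubB→Port: bottleneck 8, flow now 12.
Augment Depot→Y3→Y2→Port: bottleneck 2, flow now 14.
No augmenting path remains; maximum flow = 14.
By max-flow min-cut, the minimum cut capacity equals the max flow.
In the residual graph, reachable from Depot: {Depot}.
Min-cut edges: Depot→HubA (4), Depot→Y3 (10); capacity 4 + 10 = 14.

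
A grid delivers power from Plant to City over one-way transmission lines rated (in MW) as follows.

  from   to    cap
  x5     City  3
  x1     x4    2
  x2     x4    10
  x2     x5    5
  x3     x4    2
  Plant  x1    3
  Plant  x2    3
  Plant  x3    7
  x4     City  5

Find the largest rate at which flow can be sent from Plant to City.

Augment Plant→x1→x4→City: bottleneck 2, flow now 2.
Augment Plant→x2→x4→City: bottleneck 3, flow now 5.
Augment Plant→x3→x4→x2→x5→City: bottleneck 2, flow now 7. (uses reverse residual edge)
No augmenting path remains; maximum flow = 7.
In the residual graph, reachable from Plant: {Plant, x1, x3}.
Min-cut edges: Plant→x2 (3), x1→x4 (2), x3→x4 (2); capacity 3 + 2 + 2 = 7.
This cut is saturated, so no flow can exceed 7.

7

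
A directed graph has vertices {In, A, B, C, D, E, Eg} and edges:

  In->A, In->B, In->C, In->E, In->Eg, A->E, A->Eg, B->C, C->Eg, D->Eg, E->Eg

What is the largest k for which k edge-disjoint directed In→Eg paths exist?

Assign every edge capacity 1; by Menger, the answer equals the max flow.
Path In→Eg (+1); total 1.
Path In→A→Eg (+1); total 2.
Path In→C→Eg (+1); total 3.
Path In→E→Eg (+1); total 4.
No residual In→Eg path; max flow = 4.
Certifying cut of size 4: {C→Eg, In→A, In→E, In→Eg}.

4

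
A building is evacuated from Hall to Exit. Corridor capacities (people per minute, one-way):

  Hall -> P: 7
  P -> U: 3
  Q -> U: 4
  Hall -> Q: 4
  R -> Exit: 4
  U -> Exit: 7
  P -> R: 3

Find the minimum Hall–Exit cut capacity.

10

Augment Hall→P→R→Exit: bottleneck 3, flow now 3.
Augment Hall→P→U→Exit: bottleneck 3, flow now 6.
Augment Hall→Q→U→Exit: bottleneck 4, flow now 10.
No augmenting path remains; maximum flow = 10.
By max-flow min-cut, the minimum cut capacity equals the max flow.
In the residual graph, reachable from Hall: {Hall, P}.
Min-cut edges: Hall→Q (4), P→R (3), P→U (3); capacity 4 + 3 + 3 = 10.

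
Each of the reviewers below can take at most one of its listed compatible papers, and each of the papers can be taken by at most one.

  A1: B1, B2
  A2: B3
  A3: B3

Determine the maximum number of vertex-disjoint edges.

2

Unit-capacity flow: source→left, listed edges, right→sink; max matching = max flow.
Augmenting path A1→B1 (+1); matched 1.
Augmenting path A2→B3 (+1); matched 2.
No augmenting path remains; maximum matching = 2.
König certificate: {A1, B3} is a vertex cover of size 2 (every listed pair touches it), so no matching can be larger.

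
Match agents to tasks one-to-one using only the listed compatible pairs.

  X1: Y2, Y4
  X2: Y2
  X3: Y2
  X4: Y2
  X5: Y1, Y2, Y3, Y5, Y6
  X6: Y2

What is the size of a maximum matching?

Unit-capacity flow: source→left, listed edges, right→sink; max matching = max flow.
Augmenting path X1→Y2 (+1); matched 1.
Augmenting path X5→Y1 (+1); matched 2.
Augmenting path X2→Y2→X1→Y4 (+1); matched 3.
No augmenting path remains; maximum matching = 3.
König certificate: {X1, X5, Y2} is a vertex cover of size 3 (every listed pair touches it), so no matching can be larger.

3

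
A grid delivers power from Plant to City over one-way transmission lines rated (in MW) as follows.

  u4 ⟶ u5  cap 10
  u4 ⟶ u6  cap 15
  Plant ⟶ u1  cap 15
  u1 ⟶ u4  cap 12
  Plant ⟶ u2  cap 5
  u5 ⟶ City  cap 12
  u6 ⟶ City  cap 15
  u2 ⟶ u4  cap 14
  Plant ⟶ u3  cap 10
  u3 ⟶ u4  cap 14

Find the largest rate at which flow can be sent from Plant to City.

Augment Plant→u1→u4→u5→City: bottleneck 10, flow now 10.
Augment Plant→u1→u4→u6→City: bottleneck 2, flow now 12.
Augment Plant→u2→u4→u6→City: bottleneck 5, flow now 17.
Augment Plant→u3→u4→u6→City: bottleneck 8, flow now 25.
No augmenting path remains; maximum flow = 25.
In the residual graph, reachable from Plant: {Plant, u1, u2, u3, u4}.
Min-cut edges: u4→u5 (10), u4→u6 (15); capacity 10 + 15 = 25.
This cut is saturated, so no flow can exceed 25.

25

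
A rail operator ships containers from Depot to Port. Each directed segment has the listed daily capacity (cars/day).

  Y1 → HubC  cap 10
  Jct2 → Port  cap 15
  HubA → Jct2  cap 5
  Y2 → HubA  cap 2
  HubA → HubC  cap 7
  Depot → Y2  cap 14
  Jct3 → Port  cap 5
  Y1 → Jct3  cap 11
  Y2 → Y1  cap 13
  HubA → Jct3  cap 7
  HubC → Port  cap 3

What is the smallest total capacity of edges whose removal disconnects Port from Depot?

Augment Depot→Y2→HubA→HubC→Port: bottleneck 2, flow now 2.
Augment Depot→Y2→Y1→HubC→Port: bottleneck 1, flow now 3.
Augment Depot→Y2→Y1→Jct3→Port: bottleneck 5, flow now 8.
Augment Depot→Y2→Y1→HubC→HubA→Jct2→Port: bottleneck 2, flow now 10. (uses reverse residual edge)
No augmenting path remains; maximum flow = 10.
By max-flow min-cut, the minimum cut capacity equals the max flow.
In the residual graph, reachable from Depot: {Depot, Y2, Y1, HubC, Jct3}.
Min-cut edges: Y2→HubA (2), HubC→Port (3), Jct3→Port (5); capacity 2 + 3 + 5 = 10.

10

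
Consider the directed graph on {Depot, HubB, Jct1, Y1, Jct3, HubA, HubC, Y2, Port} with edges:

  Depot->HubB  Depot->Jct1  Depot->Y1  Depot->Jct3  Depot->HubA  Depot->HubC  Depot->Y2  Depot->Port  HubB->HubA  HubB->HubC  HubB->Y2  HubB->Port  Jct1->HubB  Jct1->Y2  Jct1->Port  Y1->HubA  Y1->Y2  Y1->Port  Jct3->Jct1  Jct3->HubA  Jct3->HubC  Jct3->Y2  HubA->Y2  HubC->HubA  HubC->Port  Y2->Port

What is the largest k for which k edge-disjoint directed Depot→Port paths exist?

Assign every edge capacity 1; by Menger, the answer equals the max flow.
Path Depot→Port (+1); total 1.
Path Depot→HubB→Port (+1); total 2.
Path Depot→Jct1→Port (+1); total 3.
Path Depot→Y1→Port (+1); total 4.
Path Depot→HubC→Port (+1); total 5.
Path Depot→Y2→Port (+1); total 6.
No residual Depot→Port path; max flow = 6.
Certifying cut of size 6: {Depot→Port, Depot→Y1, HubB→Port, HubC→Port, Jct1→Port, Y2→Port}.

6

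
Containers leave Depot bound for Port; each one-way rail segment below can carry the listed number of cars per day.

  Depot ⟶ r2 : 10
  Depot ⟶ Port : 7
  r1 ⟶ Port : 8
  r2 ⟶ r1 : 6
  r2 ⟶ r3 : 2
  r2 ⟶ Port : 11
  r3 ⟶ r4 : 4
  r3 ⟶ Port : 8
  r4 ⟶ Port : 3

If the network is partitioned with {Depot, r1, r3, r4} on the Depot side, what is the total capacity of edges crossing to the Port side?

36

Edges leaving {Depot, r1, r3, r4}: Depot→r2 (10), Depot→Port (7), r1→Port (8), r3→Port (8), r4→Port (3).
Cut capacity = 10 + 7 + 8 + 8 + 3 = 36.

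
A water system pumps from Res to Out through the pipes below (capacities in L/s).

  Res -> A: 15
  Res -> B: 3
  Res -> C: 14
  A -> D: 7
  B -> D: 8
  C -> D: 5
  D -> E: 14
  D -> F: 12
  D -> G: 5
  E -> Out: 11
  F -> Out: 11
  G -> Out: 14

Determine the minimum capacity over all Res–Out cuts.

15

Augment Res→A→D→E→Out: bottleneck 7, flow now 7.
Augment Res→B→D→E→Out: bottleneck 3, flow now 10.
Augment Res→C→D→E→Out: bottleneck 1, flow now 11.
Augment Res→C→D→F→Out: bottleneck 4, flow now 15.
No augmenting path remains; maximum flow = 15.
By max-flow min-cut, the minimum cut capacity equals the max flow.
In the residual graph, reachable from Res: {Res, A, C}.
Min-cut edges: Res→B (3), A→D (7), C→D (5); capacity 3 + 7 + 5 = 15.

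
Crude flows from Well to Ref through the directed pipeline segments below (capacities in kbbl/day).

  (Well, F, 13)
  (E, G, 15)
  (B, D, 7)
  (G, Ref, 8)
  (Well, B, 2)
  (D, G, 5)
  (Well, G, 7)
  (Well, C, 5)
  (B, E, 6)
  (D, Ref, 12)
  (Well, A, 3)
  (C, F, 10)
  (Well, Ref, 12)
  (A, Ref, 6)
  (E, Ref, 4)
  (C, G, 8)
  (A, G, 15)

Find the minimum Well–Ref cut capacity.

25

Augment Well→Ref: bottleneck 12, flow now 12.
Augment Well→A→Ref: bottleneck 3, flow now 15.
Augment Well→G→Ref: bottleneck 7, flow now 22.
Augment Well→B→D→Ref: bottleneck 2, flow now 24.
Augment Well→C→G→Ref: bottleneck 1, flow now 25.
No augmenting path remains; maximum flow = 25.
By max-flow min-cut, the minimum cut capacity equals the max flow.
In the residual graph, reachable from Well: {Well, C, F, G}.
Min-cut edges: Well→A (3), Well→B (2), Well→Ref (12), G→Ref (8); capacity 3 + 2 + 12 + 8 = 25.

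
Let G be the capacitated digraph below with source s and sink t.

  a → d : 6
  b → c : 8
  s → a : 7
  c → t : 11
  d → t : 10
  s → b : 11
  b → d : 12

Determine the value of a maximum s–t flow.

17

Augment s→a→d→t: bottleneck 6, flow now 6.
Augment s→b→c→t: bottleneck 8, flow now 14.
Augment s→b→d→t: bottleneck 3, flow now 17.
No augmenting path remains; maximum flow = 17.
In the residual graph, reachable from s: {s, a}.
Min-cut edges: s→b (11), a→d (6); capacity 11 + 6 = 17.
This cut is saturated, so no flow can exceed 17.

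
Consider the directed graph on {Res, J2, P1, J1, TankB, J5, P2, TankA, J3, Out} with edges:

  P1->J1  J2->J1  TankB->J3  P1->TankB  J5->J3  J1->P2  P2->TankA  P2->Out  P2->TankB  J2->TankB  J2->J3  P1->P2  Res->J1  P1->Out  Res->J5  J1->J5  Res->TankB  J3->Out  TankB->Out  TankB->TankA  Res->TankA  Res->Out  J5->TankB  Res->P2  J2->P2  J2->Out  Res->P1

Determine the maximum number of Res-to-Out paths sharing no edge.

Assign every edge capacity 1; by Menger, the answer equals the max flow.
Path Res→Out (+1); total 1.
Path Res→P1→Out (+1); total 2.
Path Res→TankB→Out (+1); total 3.
Path Res→P2→Out (+1); total 4.
Path Res→J5→J3→Out (+1); total 5.
No residual Res→Out path; max flow = 5.
Certifying cut of size 5: {J3→Out, P2→Out, Res→Out, Res→P1, TankB→Out}.

5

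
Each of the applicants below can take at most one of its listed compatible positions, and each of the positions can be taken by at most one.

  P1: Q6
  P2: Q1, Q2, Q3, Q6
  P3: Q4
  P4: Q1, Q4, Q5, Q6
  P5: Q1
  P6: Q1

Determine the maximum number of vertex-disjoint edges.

5

Unit-capacity flow: source→left, listed edges, right→sink; max matching = max flow.
Augmenting path P1→Q6 (+1); matched 1.
Augmenting path P2→Q1 (+1); matched 2.
Augmenting path P3→Q4 (+1); matched 3.
Augmenting path P4→Q5 (+1); matched 4.
Augmenting path P5→Q1→P2→Q2 (+1); matched 5.
No augmenting path remains; maximum matching = 5.
König certificate: {P1, P2, P3, P4, Q1} is a vertex cover of size 5 (every listed pair touches it), so no matching can be larger.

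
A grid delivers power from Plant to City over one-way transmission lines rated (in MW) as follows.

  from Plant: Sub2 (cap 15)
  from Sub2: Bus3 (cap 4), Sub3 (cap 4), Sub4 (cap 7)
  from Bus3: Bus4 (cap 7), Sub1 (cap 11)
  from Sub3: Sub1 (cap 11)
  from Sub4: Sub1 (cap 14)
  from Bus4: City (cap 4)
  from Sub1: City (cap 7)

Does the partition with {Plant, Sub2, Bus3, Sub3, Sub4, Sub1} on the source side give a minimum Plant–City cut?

No — its capacity is 14, but the minimum cut has capacity 11.

Given cut capacity: 7 + 7 = 14.
Augment Plant→Sub2→Bus3→Bus4→City: bottleneck 4, flow now 4.
Augment Plant→Sub2→Sub3→Sub1→City: bottleneck 4, flow now 8.
Augment Plant→Sub2→Sub4→Sub1→City: bottleneck 3, flow now 11.
No augmenting path remains; maximum flow = 11.
In the residual graph, reachable from Plant: {Plant, Sub2, Sub3, Sub4, Sub1}.
Min-cut edges: Sub2→Bus3 (4), Sub1→City (7); capacity 4 + 7 = 11.
Cut capacity 14 exceeds the max flow 11, so it is not minimum.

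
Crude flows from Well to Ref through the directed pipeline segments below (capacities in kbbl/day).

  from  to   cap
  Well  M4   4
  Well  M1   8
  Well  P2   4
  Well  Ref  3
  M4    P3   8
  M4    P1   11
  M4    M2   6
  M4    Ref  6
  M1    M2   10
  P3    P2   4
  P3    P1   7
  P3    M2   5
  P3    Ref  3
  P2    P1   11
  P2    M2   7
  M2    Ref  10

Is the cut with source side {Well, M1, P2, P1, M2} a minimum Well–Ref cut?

Given cut capacity: 4 + 3 + 10 = 17.
Augment Well→Ref: bottleneck 3, flow now 3.
Augment Well→M4→Ref: bottleneck 4, flow now 7.
Augment Well→M1→M2→Ref: bottleneck 8, flow now 15.
Augment Well→P2→M2→Ref: bottleneck 2, flow now 17.
No augmenting path remains; maximum flow = 17.
Cut capacity 17 equals the max flow, so it is a minimum cut.

Yes — it is a minimum cut (capacity 17).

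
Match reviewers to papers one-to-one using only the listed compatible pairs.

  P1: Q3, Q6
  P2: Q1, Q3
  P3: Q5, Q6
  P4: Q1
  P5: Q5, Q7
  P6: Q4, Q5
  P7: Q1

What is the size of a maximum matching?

6

Unit-capacity flow: source→left, listed edges, right→sink; max matching = max flow.
Augmenting path P1→Q3 (+1); matched 1.
Augmenting path P2→Q1 (+1); matched 2.
Augmenting path P3→Q5 (+1); matched 3.
Augmenting path P5→Q7 (+1); matched 4.
Augmenting path P6→Q4 (+1); matched 5.
Augmenting path P4→Q1→P2→Q3→P1→Q6 (+1); matched 6.
No augmenting path remains; maximum matching = 6.
König certificate: {P1, P2, P3, P5, P6, Q1} is a vertex cover of size 6 (every listed pair touches it), so no matching can be larger.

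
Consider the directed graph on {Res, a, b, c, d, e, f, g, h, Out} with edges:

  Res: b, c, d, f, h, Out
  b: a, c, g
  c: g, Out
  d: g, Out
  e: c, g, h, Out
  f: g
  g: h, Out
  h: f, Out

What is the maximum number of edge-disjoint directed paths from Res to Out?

Assign every edge capacity 1; by Menger, the answer equals the max flow.
Path Res→Out (+1); total 1.
Path Res→c→Out (+1); total 2.
Path Res→d→Out (+1); total 3.
Path Res→h→Out (+1); total 4.
Path Res→b→g→Out (+1); total 5.
No residual Res→Out path; max flow = 5.
Certifying cut of size 5: {Res→Out, Res→d, c→Out, g→Out, h→Out}.

5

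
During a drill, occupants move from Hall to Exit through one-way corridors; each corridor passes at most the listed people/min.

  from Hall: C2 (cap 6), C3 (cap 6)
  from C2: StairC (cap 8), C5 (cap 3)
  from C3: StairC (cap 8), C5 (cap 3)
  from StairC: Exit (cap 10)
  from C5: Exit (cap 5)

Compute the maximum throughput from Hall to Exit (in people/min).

Augment Hall→C2→StairC→Exit: bottleneck 6, flow now 6.
Augment Hall→C3→StairC→Exit: bottleneck 4, flow now 10.
Augment Hall→C3→C5→Exit: bottleneck 2, flow now 12.
No augmenting path remains; maximum flow = 12.
In the residual graph, reachable from Hall: {Hall}.
Min-cut edges: Hall→C2 (6), Hall→C3 (6); capacity 6 + 6 = 12.
This cut is saturated, so no flow can exceed 12.

12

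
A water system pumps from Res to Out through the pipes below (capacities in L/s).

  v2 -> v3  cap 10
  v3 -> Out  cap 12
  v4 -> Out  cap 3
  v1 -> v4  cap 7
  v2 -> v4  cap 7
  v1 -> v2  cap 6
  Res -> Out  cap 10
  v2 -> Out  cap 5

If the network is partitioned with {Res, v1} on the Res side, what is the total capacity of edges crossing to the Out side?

Edges leaving {Res, v1}: Res→Out (10), v1→v2 (6), v1→v4 (7).
Cut capacity = 10 + 6 + 7 = 23.

23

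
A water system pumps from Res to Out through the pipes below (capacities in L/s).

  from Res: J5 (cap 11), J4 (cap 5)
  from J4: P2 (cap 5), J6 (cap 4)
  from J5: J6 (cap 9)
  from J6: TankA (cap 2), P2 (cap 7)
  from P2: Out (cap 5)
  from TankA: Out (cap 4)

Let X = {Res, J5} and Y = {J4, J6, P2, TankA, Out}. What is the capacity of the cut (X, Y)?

Edges leaving {Res, J5}: Res→J4 (5), J5→J6 (9).
Cut capacity = 5 + 9 = 14.

14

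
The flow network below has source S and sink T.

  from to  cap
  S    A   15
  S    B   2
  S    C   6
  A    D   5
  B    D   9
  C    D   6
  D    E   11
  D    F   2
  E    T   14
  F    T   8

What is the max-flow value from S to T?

13

Augment S→A→D→E→T: bottleneck 5, flow now 5.
Augment S→B→D→E→T: bottleneck 2, flow now 7.
Augment S→C→D→E→T: bottleneck 4, flow now 11.
Augment S→C→D→F→T: bottleneck 2, flow now 13.
No augmenting path remains; maximum flow = 13.
In the residual graph, reachable from S: {S, A}.
Min-cut edges: S→B (2), S→C (6), A→D (5); capacity 2 + 6 + 5 = 13.
This cut is saturated, so no flow can exceed 13.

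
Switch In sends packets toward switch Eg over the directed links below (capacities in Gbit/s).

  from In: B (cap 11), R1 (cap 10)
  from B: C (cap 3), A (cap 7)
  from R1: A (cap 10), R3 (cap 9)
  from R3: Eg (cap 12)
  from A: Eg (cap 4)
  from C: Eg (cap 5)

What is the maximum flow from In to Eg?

16

Augment In→B→A→Eg: bottleneck 4, flow now 4.
Augment In→B→C→Eg: bottleneck 3, flow now 7.
Augment In→R1→R3→Eg: bottleneck 9, flow now 16.
No augmenting path remains; maximum flow = 16.
In the residual graph, reachable from In: {In, B, R1, A}.
Min-cut edges: B→C (3), R1→R3 (9), A→Eg (4); capacity 3 + 9 + 4 = 16.
This cut is saturated, so no flow can exceed 16.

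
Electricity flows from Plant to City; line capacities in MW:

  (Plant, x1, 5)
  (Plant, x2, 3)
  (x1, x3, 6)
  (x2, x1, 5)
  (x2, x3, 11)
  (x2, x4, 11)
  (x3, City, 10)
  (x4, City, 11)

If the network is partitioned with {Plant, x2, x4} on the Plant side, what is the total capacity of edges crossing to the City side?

Edges leaving {Plant, x2, x4}: Plant→x1 (5), x2→x1 (5), x2→x3 (11), x4→City (11).
Cut capacity = 5 + 5 + 11 + 11 = 32.

32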